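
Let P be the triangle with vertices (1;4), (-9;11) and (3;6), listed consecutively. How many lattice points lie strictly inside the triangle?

Using the shoelace formula, 2A = |[1·11 − (-9)·4] + [(-9)·6 − 3·11] + [3·4 − 1·6]| = 34, so the area is 17.
The number of boundary lattice points is Σ gcd(|Δx|,|Δy|) = gcd(10,7) + gcd(12,5) + gcd(2,2) = 1+1+2 = 4.
By Pick's theorem A = I + B/2 − 1, so I = 17 − 4/2 + 1 = 16.

16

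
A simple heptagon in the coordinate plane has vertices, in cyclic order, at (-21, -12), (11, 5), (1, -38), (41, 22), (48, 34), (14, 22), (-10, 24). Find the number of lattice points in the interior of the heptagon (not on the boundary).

1628

By the shoelace formula, twice the signed area is |[(-21)·5 − 11·(-12)] + [11·(-38) − 1·5] + [1·22 − 41·(-38)] + [41·34 − 48·22] + [48·22 − 14·34] + [14·24 − (-10)·22] + [(-10)·(-12) − (-21)·24]| = 3282, so the area is 1641.
Summing gcd(|Δx|,|Δy|) over the edges gives the boundary count: gcd(32,17) + gcd(10,43) + gcd(40,60) + gcd(7,12) + gcd(34,12) + gcd(24,2) + gcd(11,36) = 1+1+20+1+2+2+1 = 28.
By Pick's theorem A = I + B/2 − 1, so I = 1641 − 28/2 + 1 = 1628.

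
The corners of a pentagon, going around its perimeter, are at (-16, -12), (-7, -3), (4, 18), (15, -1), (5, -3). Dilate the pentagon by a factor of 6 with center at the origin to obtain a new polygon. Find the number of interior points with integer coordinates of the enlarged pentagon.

Using the shoelace formula, 2A = |[(-16)·(-3) − (-7)·(-12)] + [(-7)·18 − 4·(-3)] + [4·(-1) − 15·18] + [15·(-3) − 5·(-1)] + [5·(-12) − (-16)·(-3)]| = 572, so the area is 286.
Along each edge there are gcd(|Δx|,|Δy|)+1 lattice points, so counting each shared vertex once the boundary has gcd(9,9) + gcd(11,21) + gcd(11,19) + gcd(10,2) + gcd(21,9) = 9+1+1+2+3 = 16.
Scaling by 6 multiplies the area by 6² = 36 (so the new area is 10296) and multiplies the boundary lattice-point count by 6, giving 96.
By Pick's theorem, the interior count of the dilated polygon is 10296 − 96/2 + 1 = 10249.

10249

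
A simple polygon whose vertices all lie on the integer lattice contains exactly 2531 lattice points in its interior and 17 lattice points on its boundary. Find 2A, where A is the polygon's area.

Pick's theorem states A = I + B/2 − 1, so A = 2531 + 17/2 − 1 = 5077/2.
Hence 2A = 5077.

5077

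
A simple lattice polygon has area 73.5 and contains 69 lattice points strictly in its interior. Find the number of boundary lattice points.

11

Pick's theorem gives A = I + B/2 − 1, so B = 2(A − I + 1) = 2(73.5 − 69 + 1) = 11.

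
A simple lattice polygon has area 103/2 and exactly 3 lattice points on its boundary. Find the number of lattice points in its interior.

51

From Pick's theorem, I = A − B/2 + 1 = 103/2 − 3/2 + 1 = 51.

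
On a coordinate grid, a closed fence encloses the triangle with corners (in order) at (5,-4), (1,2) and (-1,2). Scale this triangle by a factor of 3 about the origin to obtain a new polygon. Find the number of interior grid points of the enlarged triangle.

The shoelace formula gives twice the area as |(5·2 − 1·(-4)) + (1·2 − (-1)·2) + ((-1)·(-4) − 5·2)| = 12, so the area is 6.
Summing gcd(|Δx|,|Δy|) over the edges gives the boundary count: gcd(4,6) + gcd(2,0) + gcd(6,6) = 2+2+6 = 10.
Scaling by 3 multiplies the area by 3² = 9 (so the new area is 54) and multiplies the boundary lattice-point count by 3, giving 30.
By Pick's theorem, the interior count of the dilated polygon is 54 − 30/2 + 1 = 40.

40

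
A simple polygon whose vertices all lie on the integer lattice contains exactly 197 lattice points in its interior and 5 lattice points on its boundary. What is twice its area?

397

Pick's theorem states A = I + B/2 − 1, so A = 197 + 5/2 − 1 = 397/2.
Hence 2A = 397.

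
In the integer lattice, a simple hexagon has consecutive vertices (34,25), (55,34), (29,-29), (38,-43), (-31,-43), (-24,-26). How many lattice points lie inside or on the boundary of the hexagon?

2966

The shoelace formula gives twice the area as |[34·34 − 55·25] + [55·(-29) − 29·34] + [29·(-43) − 38·(-29)] + [38·(-43) − (-31)·(-43)] + [(-31)·(-26) − (-24)·(-43)] + [(-24)·25 − 34·(-26)]| = 5854, so the area is 2927.
The number of boundary lattice points is Σ gcd(|Δx|,|Δy|) = gcd(21,9) + gcd(26,63) + gcd(9,14) + gcd(69,0) + gcd(7,17) + gcd(58,51) = 3+1+1+69+1+1 = 76.
Pick's theorem gives I = A − B/2 + 1 = 2927 − 76/2 + 1 = 2890, so the closed region contains I + B = 2890 + 76 = 2966 lattice points.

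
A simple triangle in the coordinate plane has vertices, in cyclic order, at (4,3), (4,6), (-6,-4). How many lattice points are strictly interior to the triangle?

9

The shoelace formula gives twice the area as |[4·6 − 4·3] + [4·(-4) − (-6)·6] + [(-6)·3 − 4·(-4)]| = 30, so the area is 15.
The number of boundary lattice points is Σ gcd(|Δx|,|Δy|) = gcd(0,3) + gcd(10,10) + gcd(10,7) = 3+10+1 = 14.
By Pick's theorem A = I + B/2 − 1, so I = 15 − 14/2 + 1 = 9.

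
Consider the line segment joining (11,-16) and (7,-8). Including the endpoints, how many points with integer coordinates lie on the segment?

5

The number of lattice points on a segment between lattice points is gcd(|Δx|,|Δy|) + 1 = gcd(4,8) + 1 = 4 + 1 = 5.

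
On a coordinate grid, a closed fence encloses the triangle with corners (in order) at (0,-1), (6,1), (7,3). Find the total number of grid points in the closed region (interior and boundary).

8

The shoelace formula gives twice the area as |[0·1 − 6·(-1)] + [6·3 − 7·1] + [7·(-1) − 0·3]| = 10, so the area is 5.
The number of boundary lattice points is Σ gcd(|Δx|,|Δy|) = gcd(6,2) + gcd(1,2) + gcd(7,4) = 2+1+1 = 4.
Pick's theorem gives I = A − B/2 + 1 = 5 − 4/2 + 1 = 4, so the closed region contains I + B = 4 + 4 = 8 lattice points.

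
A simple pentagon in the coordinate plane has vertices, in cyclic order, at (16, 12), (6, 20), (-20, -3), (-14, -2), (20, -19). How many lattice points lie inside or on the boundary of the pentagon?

The shoelace formula gives twice the area as |(16·20 − 6·12) + (6·(-3) − (-20)·20) + ((-20)·(-2) − (-14)·(-3)) + ((-14)·(-19) − 20·(-2)) + (20·12 − 16·(-19))| = 1478, so the area is 739.
Along each edge there are gcd(|Δx|,|Δy|)+1 lattice points, so counting each shared vertex once the boundary has gcd(10,8) + gcd(26,23) + gcd(6,1) + gcd(34,17) + gcd(4,31) = 2+1+1+17+1 = 22.
Pick's theorem gives I = A − B/2 + 1 = 739 − 22/2 + 1 = 729, so the closed region contains I + B = 729 + 22 = 751 lattice points.

751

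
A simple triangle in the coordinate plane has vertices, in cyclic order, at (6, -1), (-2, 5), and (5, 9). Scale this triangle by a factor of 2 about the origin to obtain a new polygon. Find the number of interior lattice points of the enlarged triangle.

Using the shoelace formula, 2A = |[6·5 − (-2)·(-1)] + [(-2)·9 − 5·5] + [5·(-1) − 6·9]| = 74, so the area is 37.
Along each edge there are gcd(|Δx|,|Δy|)+1 lattice points, so counting each shared vertex once the boundary has gcd(8,6) + gcd(7,4) + gcd(1,10) = 2+1+1 = 4.
Scaling by 2 multiplies the area by 2² = 4 (so the new area is 148) and multiplies the boundary lattice-point count by 2, giving 8.
By Pick's theorem, the interior count of the dilated polygon is 148 − 8/2 + 1 = 145.

145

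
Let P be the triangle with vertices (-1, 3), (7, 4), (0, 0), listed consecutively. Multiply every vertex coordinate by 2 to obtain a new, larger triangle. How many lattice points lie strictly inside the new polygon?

48

The shoelace formula gives twice the area as |((-1)·4 − 7·3) + (7·0 − 0·4) + (0·3 − (-1)·0)| = 25, so the area is 12.5.
Along each edge there are gcd(|Δx|,|Δy|)+1 lattice points, so counting each shared vertex once the boundary has gcd(8,1) + gcd(7,4) + gcd(1,3) = 1+1+1 = 3.
Scaling by 2 multiplies the area by 2² = 4 (so the new area is 50) and multiplies the boundary lattice-point count by 2, giving 6.
By Pick's theorem, the interior count of the dilated polygon is 50 − 6/2 + 1 = 48.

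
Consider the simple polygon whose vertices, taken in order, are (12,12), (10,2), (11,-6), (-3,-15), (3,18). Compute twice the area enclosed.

Using the shoelace formula, 2A = |(12·2 − 10·12) + (10·(-6) − 11·2) + (11·(-15) − (-3)·(-6)) + ((-3)·18 − 3·(-15)) + (3·12 − 12·18)| = 550, so the area is 275.

550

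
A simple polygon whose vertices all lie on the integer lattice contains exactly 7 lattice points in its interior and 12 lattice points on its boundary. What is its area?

12

By Pick's theorem, A = I + B/2 − 1 = 7 + 12/2 − 1 = 12.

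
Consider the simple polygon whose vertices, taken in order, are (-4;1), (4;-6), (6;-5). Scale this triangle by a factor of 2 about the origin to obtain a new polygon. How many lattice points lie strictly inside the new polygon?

Using the shoelace formula, 2A = |[(-4)·(-6) − 4·1] + [4·(-5) − 6·(-6)] + [6·1 − (-4)·(-5)]| = 22, so the area is 11.
Along each edge there are gcd(|Δx|,|Δy|)+1 lattice points, so counting each shared vertex once the boundary has gcd(8,7) + gcd(2,1) + gcd(10,6) = 1+1+2 = 4.
Scaling by 2 multiplies the area by 2² = 4 (so the new area is 44) and multiplies the boundary lattice-point count by 2, giving 8.
By Pick's theorem, the interior count of the dilated polygon is 44 − 8/2 + 1 = 41.

41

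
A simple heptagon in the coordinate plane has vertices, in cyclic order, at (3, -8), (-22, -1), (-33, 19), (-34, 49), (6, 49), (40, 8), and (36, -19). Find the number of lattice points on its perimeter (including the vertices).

56

Along each edge there are gcd(|Δx|,|Δy|)+1 lattice points, so counting each shared vertex once the boundary has gcd(25,7) + gcd(11,20) + gcd(1,30) + gcd(40,0) + gcd(34,41) + gcd(4,27) + gcd(33,11) = 1+1+1+40+1+1+11 = 56.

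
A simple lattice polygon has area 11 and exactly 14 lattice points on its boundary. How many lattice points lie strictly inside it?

5

Pick's theorem A = I + B/2 − 1 rearranges to I = A − B/2 + 1 = 11 − 14/2 + 1 = 5.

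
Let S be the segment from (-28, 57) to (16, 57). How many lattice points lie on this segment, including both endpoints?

The number of lattice points on a segment between lattice points is gcd(|Δx|,|Δy|) + 1 = gcd(44,0) + 1 = 44 + 1 = 45.

45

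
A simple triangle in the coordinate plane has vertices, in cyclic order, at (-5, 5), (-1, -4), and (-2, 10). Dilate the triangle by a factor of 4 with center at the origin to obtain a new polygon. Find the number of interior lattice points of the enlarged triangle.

The shoelace formula gives twice the area as |[(-5)·(-4) − (-1)·5] + [(-1)·10 − (-2)·(-4)] + [(-2)·5 − (-5)·10]| = 47, so the area is 23.5.
Summing gcd(|Δx|,|Δy|) over the edges gives the boundary count: gcd(4,9) + gcd(1,14) + gcd(3,5) = 1+1+1 = 3.
Scaling by 4 multiplies the area by 4² = 16 (so the new area is 376) and multiplies the boundary lattice-point count by 4, giving 12.
By Pick's theorem, the interior count of the dilated polygon is 376 − 12/2 + 1 = 371.

371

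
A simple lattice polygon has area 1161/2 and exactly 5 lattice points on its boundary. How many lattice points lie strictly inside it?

579

Pick's theorem A = I + B/2 − 1 rearranges to I = A − B/2 + 1 = 1161/2 − 5/2 + 1 = 579.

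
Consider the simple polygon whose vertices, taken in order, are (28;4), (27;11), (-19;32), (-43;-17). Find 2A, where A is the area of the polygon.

By the shoelace formula, twice the signed area is |[28·11 − 27·4] + [27·32 − (-19)·11] + [(-19)·(-17) − (-43)·32] + [(-43)·4 − 28·(-17)]| = 3276, so the area is 1638.

3276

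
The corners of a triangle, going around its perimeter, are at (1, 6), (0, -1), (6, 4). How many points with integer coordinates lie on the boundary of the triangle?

3

The number of boundary lattice points is Σ gcd(|Δx|,|Δy|) = gcd(1,7) + gcd(6,5) + gcd(5,2) = 1+1+1 = 3.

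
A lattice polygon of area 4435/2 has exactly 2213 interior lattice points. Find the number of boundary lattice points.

Pick's theorem gives A = I + B/2 − 1, so B = 2(A − I + 1) = 2(4435/2 − 2213 + 1) = 11.

11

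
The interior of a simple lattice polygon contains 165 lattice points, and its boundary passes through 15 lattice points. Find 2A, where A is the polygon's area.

343

By Pick's theorem, A = I + B/2 − 1 = 165 + 15/2 − 1 = 343/2.
Hence 2A = 343.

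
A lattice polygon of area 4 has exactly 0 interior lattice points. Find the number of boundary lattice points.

10

Pick's theorem gives A = I + B/2 − 1, so B = 2(A − I + 1) = 2(4 − 0 + 1) = 10.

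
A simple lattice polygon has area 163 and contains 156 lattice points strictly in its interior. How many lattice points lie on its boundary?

Pick's theorem gives A = I + B/2 − 1, so B = 2(A − I + 1) = 2(163 − 156 + 1) = 16.

16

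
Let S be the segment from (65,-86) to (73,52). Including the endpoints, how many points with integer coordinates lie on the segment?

3

The number of lattice points on a segment between lattice points is gcd(|Δx|,|Δy|) + 1 = gcd(8,138) + 1 = 2 + 1 = 3.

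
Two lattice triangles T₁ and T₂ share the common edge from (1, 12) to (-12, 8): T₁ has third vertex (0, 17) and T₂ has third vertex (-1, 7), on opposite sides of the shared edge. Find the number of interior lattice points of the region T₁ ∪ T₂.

61

The union is the simple quadrilateral with vertices (1, 12), (0, 17), (-12, 8), (-1, 7) in order.
By the shoelace formula, twice the signed area is |(1·17 − 0·12) + (0·8 − (-12)·17) + ((-12)·7 − (-1)·8) + ((-1)·12 − 1·7)| = 126, so the area is 63.
Along each edge there are gcd(|Δx|,|Δy|)+1 lattice points, so counting each shared vertex once the boundary has gcd(1,5) + gcd(12,9) + gcd(11,1) + gcd(2,5) = 1+3+1+1 = 6.
By Pick's theorem I = A − B/2 + 1 = 63 − 6/2 + 1 = 61.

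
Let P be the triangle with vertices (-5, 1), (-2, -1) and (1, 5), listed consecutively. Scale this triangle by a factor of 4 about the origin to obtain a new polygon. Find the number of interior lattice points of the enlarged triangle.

181

By the shoelace formula, twice the signed area is |[(-5)·(-1) − (-2)·1] + [(-2)·5 − 1·(-1)] + [1·1 − (-5)·5]| = 24, so the area is 12.
Summing gcd(|Δx|,|Δy|) over the edges gives the boundary count: gcd(3,2) + gcd(3,6) + gcd(6,4) = 1+3+2 = 6.
Scaling by 4 multiplies the area by 4² = 16 (so the new area is 192) and multiplies the boundary lattice-point count by 4, giving 24.
By Pick's theorem, the interior count of the dilated polygon is 192 − 24/2 + 1 = 181.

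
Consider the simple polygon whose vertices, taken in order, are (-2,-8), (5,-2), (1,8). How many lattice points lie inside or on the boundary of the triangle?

Using the shoelace formula, 2A = |[(-2)·(-2) − 5·(-8)] + [5·8 − 1·(-2)] + [1·(-8) − (-2)·8]| = 94, so the area is 47.
Summing gcd(|Δx|,|Δy|) over the edges gives the boundary count: gcd(7,6) + gcd(4,10) + gcd(3,16) = 1+2+1 = 4.
Pick's theorem gives I = A − B/2 + 1 = 47 − 4/2 + 1 = 46, so the closed region contains I + B = 46 + 4 = 50 lattice points.

50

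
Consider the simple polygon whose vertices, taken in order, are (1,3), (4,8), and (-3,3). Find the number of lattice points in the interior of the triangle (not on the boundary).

8

Using the shoelace formula, 2A = |(1·8 − 4·3) + (4·3 − (-3)·8) + ((-3)·3 − 1·3)| = 20, so the area is 10.
The number of boundary lattice points is Σ gcd(|Δx|,|Δy|) = gcd(3,5) + gcd(7,5) + gcd(4,0) = 1+1+4 = 6.
Pick's theorem gives I = A − B/2 + 1 = 10 − 6/2 + 1 = 8.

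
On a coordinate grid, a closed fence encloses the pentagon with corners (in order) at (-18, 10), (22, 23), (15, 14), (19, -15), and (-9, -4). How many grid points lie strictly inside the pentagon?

By the shoelace formula, twice the signed area is |[(-18)·23 − 22·10] + [22·14 − 15·23] + [15·(-15) − 19·14] + [19·(-4) − (-9)·(-15)] + [(-9)·10 − (-18)·(-4)]| = 1535, so the area is 1535/2.
Along each edge there are gcd(|Δx|,|Δy|)+1 lattice points, so counting each shared vertex once the boundary has gcd(40,13) + gcd(7,9) + gcd(4,29) + gcd(28,11) + gcd(9,14) = 1+1+1+1+1 = 5.
Pick's theorem gives I = A − B/2 + 1 = 1535/2 − 5/2 + 1 = 766.

766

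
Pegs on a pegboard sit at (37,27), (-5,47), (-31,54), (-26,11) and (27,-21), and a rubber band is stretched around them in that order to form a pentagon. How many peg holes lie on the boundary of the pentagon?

Summing gcd(|Δx|,|Δy|) over the edges gives the boundary count: gcd(42,20) + gcd(26,7) + gcd(5,43) + gcd(53,32) + gcd(10,48) = 2+1+1+1+2 = 7.

7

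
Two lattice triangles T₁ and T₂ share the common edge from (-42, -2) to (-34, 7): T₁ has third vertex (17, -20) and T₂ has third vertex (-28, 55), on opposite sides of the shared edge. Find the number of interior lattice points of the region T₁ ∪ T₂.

498

The union is the simple quadrilateral with vertices (-42, -2), (17, -20), (-34, 7), (-28, 55) in order.
Using the shoelace formula, 2A = |((-42)·(-20) − 17·(-2)) + (17·7 − (-34)·(-20)) + ((-34)·55 − (-28)·7) + ((-28)·(-2) − (-42)·55)| = 1005, so the area is 502.5.
Along each edge there are gcd(|Δx|,|Δy|)+1 lattice points, so counting each shared vertex once the boundary has gcd(59,18) + gcd(51,27) + gcd(6,48) + gcd(14,57) = 1+3+6+1 = 11.
By Pick's theorem I = A − B/2 + 1 = 502.5 − 11/2 + 1 = 498.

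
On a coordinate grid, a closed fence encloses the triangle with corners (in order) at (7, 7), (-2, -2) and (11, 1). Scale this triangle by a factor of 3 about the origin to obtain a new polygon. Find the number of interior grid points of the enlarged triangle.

The shoelace formula gives twice the area as |(7·(-2) − (-2)·7) + ((-2)·1 − 11·(-2)) + (11·7 − 7·1)| = 90, so the area is 45.
Summing gcd(|Δx|,|Δy|) over the edges gives the boundary count: gcd(9,9) + gcd(13,3) + gcd(4,6) = 9+1+2 = 12.
Scaling by 3 multiplies the area by 3² = 9 (so the new area is 405) and multiplies the boundary lattice-point count by 3, giving 36.
By Pick's theorem, the interior count of the dilated polygon is 405 − 36/2 + 1 = 388.

388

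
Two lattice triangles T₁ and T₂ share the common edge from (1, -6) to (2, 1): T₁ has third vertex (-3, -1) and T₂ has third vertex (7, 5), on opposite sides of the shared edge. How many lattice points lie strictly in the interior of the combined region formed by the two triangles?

The union is the simple quadrilateral with vertices (1, -6), (-3, -1), (2, 1), (7, 5) in order.
By the shoelace formula, twice the signed area is |[1·(-1) − (-3)·(-6)] + [(-3)·1 − 2·(-1)] + [2·5 − 7·1] + [7·(-6) − 1·5]| = 64, so the area is 32.
Summing gcd(|Δx|,|Δy|) over the edges gives the boundary count: gcd(4,5) + gcd(5,2) + gcd(5,4) + gcd(6,11) = 1+1+1+1 = 4.
By Pick's theorem I = A − B/2 + 1 = 32 − 4/2 + 1 = 31.

31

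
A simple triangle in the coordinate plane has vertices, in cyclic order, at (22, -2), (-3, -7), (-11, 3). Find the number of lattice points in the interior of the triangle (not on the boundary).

By the shoelace formula, twice the signed area is |[22·(-7) − (-3)·(-2)] + [(-3)·3 − (-11)·(-7)] + [(-11)·(-2) − 22·3]| = 290, so the area is 145.
Summing gcd(|Δx|,|Δy|) over the edges gives the boundary count: gcd(25,5) + gcd(8,10) + gcd(33,5) = 5+2+1 = 8.
By Pick's theorem A = I + B/2 − 1, so I = 145 − 8/2 + 1 = 142.

142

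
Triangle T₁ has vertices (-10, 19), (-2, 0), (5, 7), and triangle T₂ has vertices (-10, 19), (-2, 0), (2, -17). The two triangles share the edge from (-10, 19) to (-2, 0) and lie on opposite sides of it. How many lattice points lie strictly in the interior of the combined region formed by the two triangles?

The union is the simple quadrilateral with vertices (-10, 19), (5, 7), (-2, 0), (2, -17) in order.
The shoelace formula gives twice the area as |((-10)·7 − 5·19) + (5·0 − (-2)·7) + ((-2)·(-17) − 2·0) + (2·19 − (-10)·(-17))| = 249, so the area is 249/2.
Along each edge there are gcd(|Δx|,|Δy|)+1 lattice points, so counting each shared vertex once the boundary has gcd(15,12) + gcd(7,7) + gcd(4,17) + gcd(12,36) = 3+7+1+12 = 23.
By Pick's theorem I = A − B/2 + 1 = 249/2 − 23/2 + 1 = 114.

114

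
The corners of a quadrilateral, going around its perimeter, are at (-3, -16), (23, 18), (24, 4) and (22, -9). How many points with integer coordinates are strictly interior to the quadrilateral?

353

The shoelace formula gives twice the area as |[(-3)·18 − 23·(-16)] + [23·4 − 24·18] + [24·(-9) − 22·4] + [22·(-16) − (-3)·(-9)]| = 709, so the area is 354.5.
Summing gcd(|Δx|,|Δy|) over the edges gives the boundary count: gcd(26,34) + gcd(1,14) + gcd(2,13) + gcd(25,7) = 2+1+1+1 = 5.
By Pick's theorem A = I + B/2 − 1, so I = 354.5 − 5/2 + 1 = 353.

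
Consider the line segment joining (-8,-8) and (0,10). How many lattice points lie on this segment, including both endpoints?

3

The number of lattice points on a segment between lattice points is gcd(|Δx|,|Δy|) + 1 = gcd(8,18) + 1 = 2 + 1 = 3.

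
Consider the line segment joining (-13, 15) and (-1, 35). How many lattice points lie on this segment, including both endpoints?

The number of lattice points on a segment between lattice points is gcd(|Δx|,|Δy|) + 1 = gcd(12,20) + 1 = 4 + 1 = 5.

5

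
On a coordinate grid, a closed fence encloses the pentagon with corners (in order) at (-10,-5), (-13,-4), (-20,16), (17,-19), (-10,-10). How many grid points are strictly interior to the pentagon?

300

By the shoelace formula, twice the signed area is |((-10)·(-4) − (-13)·(-5)) + ((-13)·16 − (-20)·(-4)) + ((-20)·(-19) − 17·16) + (17·(-10) − (-10)·(-19)) + ((-10)·(-5) − (-10)·(-10))| = 615, so the area is 615/2.
The number of boundary lattice points is Σ gcd(|Δx|,|Δy|) = gcd(3,1) + gcd(7,20) + gcd(37,35) + gcd(27,9) + gcd(0,5) = 1+1+1+9+5 = 17.
By Pick's theorem A = I + B/2 − 1, so I = 615/2 − 17/2 + 1 = 300.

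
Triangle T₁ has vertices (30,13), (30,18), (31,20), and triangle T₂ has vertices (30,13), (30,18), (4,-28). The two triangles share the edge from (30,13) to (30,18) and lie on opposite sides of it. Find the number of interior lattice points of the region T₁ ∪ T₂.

The union is the simple quadrilateral with vertices (30,13), (31,20), (30,18), (4,-28) in order.
The shoelace formula gives twice the area as |(30·20 − 31·13) + (31·18 − 30·20) + (30·(-28) − 4·18) + (4·13 − 30·(-28))| = 135, so the area is 135/2.
Summing gcd(|Δx|,|Δy|) over the edges gives the boundary count: gcd(1,7) + gcd(1,2) + gcd(26,46) + gcd(26,41) = 1+1+2+1 = 5.
By Pick's theorem I = A − B/2 + 1 = 135/2 − 5/2 + 1 = 66.

66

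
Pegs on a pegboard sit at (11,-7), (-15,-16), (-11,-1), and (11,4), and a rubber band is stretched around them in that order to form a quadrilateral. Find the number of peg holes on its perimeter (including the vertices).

Summing gcd(|Δx|,|Δy|) over the edges gives the boundary count: gcd(26,9) + gcd(4,15) + gcd(22,5) + gcd(0,11) = 1+1+1+11 = 14.

14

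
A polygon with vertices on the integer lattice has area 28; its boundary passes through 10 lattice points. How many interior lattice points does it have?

24

From Pick's theorem, I = A − B/2 + 1 = 28 − 10/2 + 1 = 24.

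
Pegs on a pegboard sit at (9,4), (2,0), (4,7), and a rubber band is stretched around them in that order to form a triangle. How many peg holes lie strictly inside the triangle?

By the shoelace formula, twice the signed area is |[9·0 − 2·4] + [2·7 − 4·0] + [4·4 − 9·7]| = 41, so the area is 41/2.
Along each edge there are gcd(|Δx|,|Δy|)+1 lattice points, so counting each shared vertex once the boundary has gcd(7,4) + gcd(2,7) + gcd(5,3) = 1+1+1 = 3.
By Pick's theorem A = I + B/2 − 1, so I = 41/2 − 3/2 + 1 = 20.

20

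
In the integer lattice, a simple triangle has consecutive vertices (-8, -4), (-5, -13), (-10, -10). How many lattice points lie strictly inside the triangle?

Using the shoelace formula, 2A = |[(-8)·(-13) − (-5)·(-4)] + [(-5)·(-10) − (-10)·(-13)] + [(-10)·(-4) − (-8)·(-10)]| = 36, so the area is 18.
The number of boundary lattice points is Σ gcd(|Δx|,|Δy|) = gcd(3,9) + gcd(5,3) + gcd(2,6) = 3+1+2 = 6.
Pick's theorem gives I = A − B/2 + 1 = 18 − 6/2 + 1 = 16.

16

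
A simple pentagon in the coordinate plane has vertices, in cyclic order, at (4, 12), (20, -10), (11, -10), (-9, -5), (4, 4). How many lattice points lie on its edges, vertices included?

Summing gcd(|Δx|,|Δy|) over the edges gives the boundary count: gcd(16,22) + gcd(9,0) + gcd(20,5) + gcd(13,9) + gcd(0,8) = 2+9+5+1+8 = 25.

25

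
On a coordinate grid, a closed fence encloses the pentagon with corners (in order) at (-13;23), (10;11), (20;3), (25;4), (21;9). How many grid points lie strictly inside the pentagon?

By the shoelace formula, twice the signed area is |((-13)·11 − 10·23) + (10·3 − 20·11) + (20·4 − 25·3) + (25·9 − 21·4) + (21·23 − (-13)·9)| = 183, so the area is 91.5.
Along each edge there are gcd(|Δx|,|Δy|)+1 lattice points, so counting each shared vertex once the boundary has gcd(23,12) + gcd(10,8) + gcd(5,1) + gcd(4,5) + gcd(34,14) = 1+2+1+1+2 = 7.
By Pick's theorem A = I + B/2 − 1, so I = 91.5 − 7/2 + 1 = 89.

89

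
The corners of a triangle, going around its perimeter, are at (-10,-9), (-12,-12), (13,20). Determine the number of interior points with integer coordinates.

5

The shoelace formula gives twice the area as |[(-10)·(-12) − (-12)·(-9)] + [(-12)·20 − 13·(-12)] + [13·(-9) − (-10)·20]| = 11, so the area is 11/2.
Summing gcd(|Δx|,|Δy|) over the edges gives the boundary count: gcd(2,3) + gcd(25,32) + gcd(23,29) = 1+1+1 = 3.
By Pick's theorem A = I + B/2 − 1, so I = 11/2 − 3/2 + 1 = 5.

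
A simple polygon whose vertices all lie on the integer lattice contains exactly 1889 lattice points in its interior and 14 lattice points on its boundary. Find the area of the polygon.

Pick's theorem states A = I + B/2 − 1, so A = 1889 + 14/2 − 1 = 1895.

1895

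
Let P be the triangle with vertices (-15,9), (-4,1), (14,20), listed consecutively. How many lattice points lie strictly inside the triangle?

176

The shoelace formula gives twice the area as |[(-15)·1 − (-4)·9] + [(-4)·20 − 14·1] + [14·9 − (-15)·20]| = 353, so the area is 176.5.
Along each edge there are gcd(|Δx|,|Δy|)+1 lattice points, so counting each shared vertex once the boundary has gcd(11,8) + gcd(18,19) + gcd(29,11) = 1+1+1 = 3.
By Pick's theorem A = I + B/2 − 1, so I = 176.5 − 3/2 + 1 = 176.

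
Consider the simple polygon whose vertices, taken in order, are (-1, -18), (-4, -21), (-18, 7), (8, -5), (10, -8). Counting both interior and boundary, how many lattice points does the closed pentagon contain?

Using the shoelace formula, 2A = |[(-1)·(-21) − (-4)·(-18)] + [(-4)·7 − (-18)·(-21)] + [(-18)·(-5) − 8·7] + [8·(-8) − 10·(-5)] + [10·(-18) − (-1)·(-8)]| = 625, so the area is 625/2.
The number of boundary lattice points is Σ gcd(|Δx|,|Δy|) = gcd(3,3) + gcd(14,28) + gcd(26,12) + gcd(2,3) + gcd(11,10) = 3+14+2+1+1 = 21.
Pick's theorem gives I = A − B/2 + 1 = 625/2 − 21/2 + 1 = 303, so the closed region contains I + B = 303 + 21 = 324 lattice points.

324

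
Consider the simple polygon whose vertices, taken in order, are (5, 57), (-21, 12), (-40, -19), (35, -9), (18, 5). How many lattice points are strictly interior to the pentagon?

Using the shoelace formula, 2A = |[5·12 − (-21)·57] + [(-21)·(-19) − (-40)·12] + [(-40)·(-9) − 35·(-19)] + [35·5 − 18·(-9)] + [18·57 − 5·5]| = 4499, so the area is 2249.5.
Summing gcd(|Δx|,|Δy|) over the edges gives the boundary count: gcd(26,45) + gcd(19,31) + gcd(75,10) + gcd(17,14) + gcd(13,52) = 1+1+5+1+13 = 21.
By Pick's theorem A = I + B/2 − 1, so I = 2249.5 − 21/2 + 1 = 2240.

2240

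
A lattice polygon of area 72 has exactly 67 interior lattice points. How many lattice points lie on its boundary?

12

Pick's theorem gives A = I + B/2 − 1, so B = 2(A − I + 1) = 2(72 − 67 + 1) = 12.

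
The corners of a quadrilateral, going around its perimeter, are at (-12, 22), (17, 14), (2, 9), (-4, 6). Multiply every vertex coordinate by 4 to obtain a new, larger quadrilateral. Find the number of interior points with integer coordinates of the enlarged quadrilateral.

Using the shoelace formula, 2A = |[(-12)·14 − 17·22] + [17·9 − 2·14] + [2·6 − (-4)·9] + [(-4)·22 − (-12)·6]| = 385, so the area is 385/2.
Along each edge there are gcd(|Δx|,|Δy|)+1 lattice points, so counting each shared vertex once the boundary has gcd(29,8) + gcd(15,5) + gcd(6,3) + gcd(8,16) = 1+5+3+8 = 17.
Scaling by 4 multiplies the area by 4² = 16 (so the new area is 3080) and multiplies the boundary lattice-point count by 4, giving 68.
By Pick's theorem, the interior count of the dilated polygon is 3080 − 68/2 + 1 = 3047.

3047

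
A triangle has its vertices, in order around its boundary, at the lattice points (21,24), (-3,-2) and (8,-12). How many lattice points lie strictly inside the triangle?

The shoelace formula gives twice the area as |(21·(-2) − (-3)·24) + ((-3)·(-12) − 8·(-2)) + (8·24 − 21·(-12))| = 526, so the area is 263.
Summing gcd(|Δx|,|Δy|) over the edges gives the boundary count: gcd(24,26) + gcd(11,10) + gcd(13,36) = 2+1+1 = 4.
Pick's theorem gives I = A − B/2 + 1 = 263 − 4/2 + 1 = 262.

262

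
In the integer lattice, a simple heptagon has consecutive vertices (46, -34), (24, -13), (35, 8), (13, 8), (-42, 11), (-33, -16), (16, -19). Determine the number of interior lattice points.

Using the shoelace formula, 2A = |[46·(-13) − 24·(-34)] + [24·8 − 35·(-13)] + [35·8 − 13·8] + [13·11 − (-42)·8] + [(-42)·(-16) − (-33)·11] + [(-33)·(-19) − 16·(-16)] + [16·(-34) − 46·(-19)]| = 3768, so the area is 1884.
The number of boundary lattice points is Σ gcd(|Δx|,|Δy|) = gcd(22,21) + gcd(11,21) + gcd(22,0) + gcd(55,3) + gcd(9,27) + gcd(49,3) + gcd(30,15) = 1+1+22+1+9+1+15 = 50.
By Pick's theorem A = I + B/2 − 1, so I = 1884 − 50/2 + 1 = 1860.

1860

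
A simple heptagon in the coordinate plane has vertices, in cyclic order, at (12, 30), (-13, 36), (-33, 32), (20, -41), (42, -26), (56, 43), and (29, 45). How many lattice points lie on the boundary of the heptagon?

10

The number of boundary lattice points is Σ gcd(|Δx|,|Δy|) = gcd(25,6) + gcd(20,4) + gcd(53,73) + gcd(22,15) + gcd(14,69) + gcd(27,2) + gcd(17,15) = 1+4+1+1+1+1+1 = 10.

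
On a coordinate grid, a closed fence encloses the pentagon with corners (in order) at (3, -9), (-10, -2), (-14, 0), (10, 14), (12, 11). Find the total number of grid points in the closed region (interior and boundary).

264

The shoelace formula gives twice the area as |(3·(-2) − (-10)·(-9)) + ((-10)·0 − (-14)·(-2)) + ((-14)·14 − 10·0) + (10·11 − 12·14) + (12·(-9) − 3·11)| = 519, so the area is 259.5.
Summing gcd(|Δx|,|Δy|) over the edges gives the boundary count: gcd(13,7) + gcd(4,2) + gcd(24,14) + gcd(2,3) + gcd(9,20) = 1+2+2+1+1 = 7.
Pick's theorem gives I = A − B/2 + 1 = 259.5 − 7/2 + 1 = 257, so the closed region contains I + B = 257 + 7 = 264 lattice points.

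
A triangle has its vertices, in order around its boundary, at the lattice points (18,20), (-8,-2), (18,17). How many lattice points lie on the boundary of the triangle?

Summing gcd(|Δx|,|Δy|) over the edges gives the boundary count: gcd(26,22) + gcd(26,19) + gcd(0,3) = 2+1+3 = 6.

6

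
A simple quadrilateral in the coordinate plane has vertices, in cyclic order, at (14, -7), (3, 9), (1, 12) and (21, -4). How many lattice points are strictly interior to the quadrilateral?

Using the shoelace formula, 2A = |[14·9 − 3·(-7)] + [3·12 − 1·9] + [1·(-4) − 21·12] + [21·(-7) − 14·(-4)]| = 173, so the area is 173/2.
Along each edge there are gcd(|Δx|,|Δy|)+1 lattice points, so counting each shared vertex once the boundary has gcd(11,16) + gcd(2,3) + gcd(20,16) + gcd(7,3) = 1+1+4+1 = 7.
Pick's theorem gives I = A − B/2 + 1 = 173/2 − 7/2 + 1 = 84.

84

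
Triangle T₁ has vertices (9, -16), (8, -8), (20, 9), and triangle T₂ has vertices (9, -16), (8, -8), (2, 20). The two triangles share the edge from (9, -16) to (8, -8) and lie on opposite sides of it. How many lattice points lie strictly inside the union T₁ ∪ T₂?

65

The union is the simple quadrilateral with vertices (9, -16), (20, 9), (8, -8), (2, 20) in order.
Using the shoelace formula, 2A = |[9·9 − 20·(-16)] + [20·(-8) − 8·9] + [8·20 − 2·(-8)] + [2·(-16) − 9·20]| = 133, so the area is 133/2.
Along each edge there are gcd(|Δx|,|Δy|)+1 lattice points, so counting each shared vertex once the boundary has gcd(11,25) + gcd(12,17) + gcd(6,28) + gcd(7,36) = 1+1+2+1 = 5.
By Pick's theorem I = A − B/2 + 1 = 133/2 − 5/2 + 1 = 65.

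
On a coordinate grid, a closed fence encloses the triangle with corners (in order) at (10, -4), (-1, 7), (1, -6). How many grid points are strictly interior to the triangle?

55

Using the shoelace formula, 2A = |[10·7 − (-1)·(-4)] + [(-1)·(-6) − 1·7] + [1·(-4) − 10·(-6)]| = 121, so the area is 60.5.
Summing gcd(|Δx|,|Δy|) over the edges gives the boundary count: gcd(11,11) + gcd(2,13) + gcd(9,2) = 11+1+1 = 13.
By Pick's theorem A = I + B/2 − 1, so I = 60.5 − 13/2 + 1 = 55.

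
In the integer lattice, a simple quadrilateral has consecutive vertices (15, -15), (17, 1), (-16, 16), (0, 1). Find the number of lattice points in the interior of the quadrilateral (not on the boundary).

261

Using the shoelace formula, 2A = |[15·1 − 17·(-15)] + [17·16 − (-16)·1] + [(-16)·1 − 0·16] + [0·(-15) − 15·1]| = 527, so the area is 263.5.
Along each edge there are gcd(|Δx|,|Δy|)+1 lattice points, so counting each shared vertex once the boundary has gcd(2,16) + gcd(33,15) + gcd(16,15) + gcd(15,16) = 2+3+1+1 = 7.
By Pick's theorem A = I + B/2 − 1, so I = 263.5 − 7/2 + 1 = 261.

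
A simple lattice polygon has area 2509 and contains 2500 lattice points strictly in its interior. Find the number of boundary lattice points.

20

Pick's theorem gives A = I + B/2 − 1, so B = 2(A − I + 1) = 2(2509 − 2500 + 1) = 20.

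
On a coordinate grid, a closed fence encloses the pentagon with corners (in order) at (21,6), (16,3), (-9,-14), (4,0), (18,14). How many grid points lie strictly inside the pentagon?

144

By the shoelace formula, twice the signed area is |[21·3 − 16·6] + [16·(-14) − (-9)·3] + [(-9)·0 − 4·(-14)] + [4·14 − 18·0] + [18·6 − 21·14]| = 304, so the area is 152.
The number of boundary lattice points is Σ gcd(|Δx|,|Δy|) = gcd(5,3) + gcd(25,17) + gcd(13,14) + gcd(14,14) + gcd(3,8) = 1+1+1+14+1 = 18.
By Pick's theorem A = I + B/2 − 1, so I = 152 − 18/2 + 1 = 144.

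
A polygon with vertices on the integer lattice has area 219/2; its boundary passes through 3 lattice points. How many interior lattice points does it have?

109

From Pick's theorem, I = A − B/2 + 1 = 219/2 − 3/2 + 1 = 109.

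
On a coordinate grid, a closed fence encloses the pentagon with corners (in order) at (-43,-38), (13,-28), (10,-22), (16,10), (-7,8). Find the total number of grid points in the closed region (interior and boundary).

The shoelace formula gives twice the area as |[(-43)·(-28) − 13·(-38)] + [13·(-22) − 10·(-28)] + [10·10 − 16·(-22)] + [16·8 − (-7)·10] + [(-7)·(-38) − (-43)·8]| = 2952, so the area is 1476.
The number of boundary lattice points is Σ gcd(|Δx|,|Δy|) = gcd(56,10) + gcd(3,6) + gcd(6,32) + gcd(23,2) + gcd(36,46) = 2+3+2+1+2 = 10.
Pick's theorem gives I = A − B/2 + 1 = 1476 − 10/2 + 1 = 1472, so the closed region contains I + B = 1472 + 10 = 1482 lattice points.

1482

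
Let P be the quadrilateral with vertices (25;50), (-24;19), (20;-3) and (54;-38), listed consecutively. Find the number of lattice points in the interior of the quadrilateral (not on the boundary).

The shoelace formula gives twice the area as |[25·19 − (-24)·50] + [(-24)·(-3) − 20·19] + [20·(-38) − 54·(-3)] + [54·50 − 25·(-38)]| = 4419, so the area is 2209.5.
Summing gcd(|Δx|,|Δy|) over the edges gives the boundary count: gcd(49,31) + gcd(44,22) + gcd(34,35) + gcd(29,88) = 1+22+1+1 = 25.
Pick's theorem gives I = A − B/2 + 1 = 2209.5 − 25/2 + 1 = 2198.

2198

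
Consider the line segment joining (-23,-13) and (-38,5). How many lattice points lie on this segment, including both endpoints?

4

The number of lattice points on a segment between lattice points is gcd(|Δx|,|Δy|) + 1 = gcd(15,18) + 1 = 3 + 1 = 4.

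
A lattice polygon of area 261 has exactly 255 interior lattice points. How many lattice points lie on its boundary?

Pick's theorem gives A = I + B/2 − 1, so B = 2(A − I + 1) = 2(261 − 255 + 1) = 14.

14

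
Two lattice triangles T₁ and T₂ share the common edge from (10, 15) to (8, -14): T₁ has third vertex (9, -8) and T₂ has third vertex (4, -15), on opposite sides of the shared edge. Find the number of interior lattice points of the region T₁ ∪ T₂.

62

The union is the simple quadrilateral with vertices (10, 15), (9, -8), (8, -14), (4, -15) in order.
Using the shoelace formula, 2A = |[10·(-8) − 9·15] + [9·(-14) − 8·(-8)] + [8·(-15) − 4·(-14)] + [4·15 − 10·(-15)]| = 131, so the area is 131/2.
Summing gcd(|Δx|,|Δy|) over the edges gives the boundary count: gcd(1,23) + gcd(1,6) + gcd(4,1) + gcd(6,30) = 1+1+1+6 = 9.
By Pick's theorem I = A − B/2 + 1 = 131/2 − 9/2 + 1 = 62.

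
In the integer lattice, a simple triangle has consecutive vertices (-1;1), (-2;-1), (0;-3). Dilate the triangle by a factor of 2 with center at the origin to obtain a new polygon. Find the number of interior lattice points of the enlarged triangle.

9

The shoelace formula gives twice the area as |[(-1)·(-1) − (-2)·1] + [(-2)·(-3) − 0·(-1)] + [0·1 − (-1)·(-3)]| = 6, so the area is 3.
Along each edge there are gcd(|Δx|,|Δy|)+1 lattice points, so counting each shared vertex once the boundary has gcd(1,2) + gcd(2,2) + gcd(1,4) = 1+2+1 = 4.
Scaling by 2 multiplies the area by 2² = 4 (so the new area is 12) and multiplies the boundary lattice-point count by 2, giving 8.
By Pick's theorem, the interior count of the dilated polygon is 12 − 8/2 + 1 = 9.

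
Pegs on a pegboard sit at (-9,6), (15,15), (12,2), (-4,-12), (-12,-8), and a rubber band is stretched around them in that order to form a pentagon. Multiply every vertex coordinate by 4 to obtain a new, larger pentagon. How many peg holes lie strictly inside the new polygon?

The shoelace formula gives twice the area as |((-9)·15 − 15·6) + (15·2 − 12·15) + (12·(-12) − (-4)·2) + ((-4)·(-8) − (-12)·(-12)) + ((-12)·6 − (-9)·(-8))| = 767, so the area is 383.5.
Summing gcd(|Δx|,|Δy|) over the edges gives the boundary count: gcd(24,9) + gcd(3,13) + gcd(16,14) + gcd(8,4) + gcd(3,14) = 3+1+2+4+1 = 11.
Scaling by 4 multiplies the area by 4² = 16 (so the new area is 6136) and multiplies the boundary lattice-point count by 4, giving 44.
By Pick's theorem, the interior count of the dilated polygon is 6136 − 44/2 + 1 = 6115.

6115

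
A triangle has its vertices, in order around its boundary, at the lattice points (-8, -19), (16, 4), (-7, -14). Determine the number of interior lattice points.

The shoelace formula gives twice the area as |[(-8)·4 − 16·(-19)] + [16·(-14) − (-7)·4] + [(-7)·(-19) − (-8)·(-14)]| = 97, so the area is 48.5.
Summing gcd(|Δx|,|Δy|) over the edges gives the boundary count: gcd(24,23) + gcd(23,18) + gcd(1,5) = 1+1+1 = 3.
By Pick's theorem A = I + B/2 − 1, so I = 48.5 − 3/2 + 1 = 48.

48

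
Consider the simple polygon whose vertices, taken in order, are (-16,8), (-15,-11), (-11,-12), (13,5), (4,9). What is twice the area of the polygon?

Using the shoelace formula, 2A = |((-16)·(-11) − (-15)·8) + ((-15)·(-12) − (-11)·(-11)) + ((-11)·5 − 13·(-12)) + (13·9 − 4·5) + (4·8 − (-16)·9)| = 729, so the area is 729/2.

729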